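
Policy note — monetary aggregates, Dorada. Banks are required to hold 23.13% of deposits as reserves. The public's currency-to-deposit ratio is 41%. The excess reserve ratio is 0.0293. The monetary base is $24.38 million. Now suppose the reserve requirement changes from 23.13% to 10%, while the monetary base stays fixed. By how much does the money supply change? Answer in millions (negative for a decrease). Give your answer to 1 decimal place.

Initially m₁ = (1 + 0.41) / (0.2313 + 0.0293 + 0.41) ≈ 2.1026, so M₁ = 2.1026 × 24.38 ≈ 51.2614 million.
After the change m₂ = (1 + 0.41) / (0.1 + 0.0293 + 0.41) ≈ 2.6145, so M₂ = 2.6145 × 24.38 ≈ 63.7415 million.
ΔM = M₂ − M₁ = 63.7415 − 51.2614 = 12.4801 million.

$12.5 million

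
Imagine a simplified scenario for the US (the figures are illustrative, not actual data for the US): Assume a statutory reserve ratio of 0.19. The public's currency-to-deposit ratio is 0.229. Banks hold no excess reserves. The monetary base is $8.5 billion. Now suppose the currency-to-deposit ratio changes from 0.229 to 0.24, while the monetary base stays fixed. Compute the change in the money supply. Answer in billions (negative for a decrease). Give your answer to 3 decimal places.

Initially m₁ = (1 + 0.229) / (0.19 + 0.229) ≈ 2.93317, so M₁ = 2.93317 × 8.5 ≈ 24.9319 billion.
After the change m₂ = (1 + 0.24) / (0.19 + 0.24) ≈ 2.88372, so M₂ = 2.88372 × 8.5 ≈ 24.5116 billion.
ΔM = M₂ − M₁ = 24.5116 − 24.9319 = -0.4203 billion.

-0.420 billion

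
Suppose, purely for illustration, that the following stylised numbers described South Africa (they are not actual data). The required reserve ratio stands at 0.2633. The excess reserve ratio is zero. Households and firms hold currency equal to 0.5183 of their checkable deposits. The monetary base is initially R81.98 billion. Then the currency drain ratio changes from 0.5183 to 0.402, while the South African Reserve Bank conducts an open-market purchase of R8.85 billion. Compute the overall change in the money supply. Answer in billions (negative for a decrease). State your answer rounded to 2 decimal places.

R32.16 billion

Before: m₁ = (1 + 0.5183) / (0.2633 + 0.5183) ≈ 1.94255, MB₁ = 81.98, so M₁ = 1.94255 × 81.98 ≈ 159.2502 billion.
After: m₂ = (1 + 0.402) / (0.2633 + 0.402) ≈ 2.10732, MB₂ = 81.98 + 8.85 = 90.83, so M₂ = 2.10732 × 90.83 ≈ 191.4079 billion.
ΔM = M₂ − M₁ = 191.4079 − 159.2502 = 32.1577 billion.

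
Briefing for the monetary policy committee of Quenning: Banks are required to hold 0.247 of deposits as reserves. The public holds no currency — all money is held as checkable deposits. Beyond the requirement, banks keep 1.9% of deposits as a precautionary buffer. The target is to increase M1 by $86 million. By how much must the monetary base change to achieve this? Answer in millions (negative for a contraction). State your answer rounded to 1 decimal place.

The money multiplier is m = 1 / (rr + e) = 1 / (0.247 + 0.019) ≈ 3.7594.
ΔMB = ΔM / m = (+86) / 3.7594 ≈ 22.876 million.

$22.9 million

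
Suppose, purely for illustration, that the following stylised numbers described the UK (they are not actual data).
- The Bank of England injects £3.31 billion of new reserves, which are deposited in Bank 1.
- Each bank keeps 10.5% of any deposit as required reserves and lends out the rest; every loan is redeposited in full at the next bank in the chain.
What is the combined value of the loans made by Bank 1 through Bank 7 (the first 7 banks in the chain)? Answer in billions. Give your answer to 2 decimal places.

£15.24 billion

Bank i lends (1 − rr)^i of the original deposit: Bank 1 lends 3.31·0.8950 ≈ 2.9625, Bank 2 lends 3.31·0.8950² ≈ 2.6514, and so on.
Summing a geometric series: total = 3.31·[0.8950·(1 − 0.8950^7) / (1 − 0.8950)] ≈ 15.2354 billion.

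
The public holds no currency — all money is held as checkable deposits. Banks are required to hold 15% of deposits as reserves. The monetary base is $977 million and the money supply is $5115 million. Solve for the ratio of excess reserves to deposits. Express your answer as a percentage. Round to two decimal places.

4.10%

Using m = M/MB = 5115/977 ≈ 5.235415. Since m = (1 + c)/(c + rr + e), the denominator satisfies c + rr + e = (1 + c)/m = (1 + 0) / 5.235415 ≈ 0.191007.
With c = 0 and rr = 0.15, the ratio of excess reserves to deposits is 0.191007 − 0 − 0.15 = 0.041007.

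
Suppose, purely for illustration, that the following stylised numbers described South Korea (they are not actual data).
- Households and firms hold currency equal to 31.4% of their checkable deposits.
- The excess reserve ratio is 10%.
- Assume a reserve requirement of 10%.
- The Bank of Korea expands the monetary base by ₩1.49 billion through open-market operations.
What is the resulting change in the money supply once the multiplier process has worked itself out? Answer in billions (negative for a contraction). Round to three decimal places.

The money multiplier is m = (1 + c) / (rr + e + c) = (1 + 0.314) / (0.1 + 0.1 + 0.314) ≈ 2.55642.
The purchase adds 1.49 billion of base, so ΔM = m × ΔMB = 2.55642 × (+1.49) ≈ 3.8091 billion.

₩3.809 billion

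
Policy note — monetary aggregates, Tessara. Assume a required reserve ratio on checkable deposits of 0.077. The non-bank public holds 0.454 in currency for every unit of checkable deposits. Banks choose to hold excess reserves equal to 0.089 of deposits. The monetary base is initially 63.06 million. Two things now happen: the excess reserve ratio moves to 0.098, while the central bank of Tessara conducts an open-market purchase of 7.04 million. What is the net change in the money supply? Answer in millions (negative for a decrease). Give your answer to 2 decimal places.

14.16 million

Before: m₁ = (1 + 0.454) / (0.077 + 0.089 + 0.454) ≈ 2.34516, MB₁ = 63.06, so M₁ = 2.34516 × 63.06 ≈ 147.8858 million.
After: m₂ = (1 + 0.454) / (0.077 + 0.098 + 0.454) ≈ 2.31161, MB₂ = 63.06 + 7.04 = 70.1, so M₂ = 2.31161 × 70.1 ≈ 162.0439 million.
ΔM = M₂ − M₁ = 162.0439 − 147.8858 = 14.1581 million.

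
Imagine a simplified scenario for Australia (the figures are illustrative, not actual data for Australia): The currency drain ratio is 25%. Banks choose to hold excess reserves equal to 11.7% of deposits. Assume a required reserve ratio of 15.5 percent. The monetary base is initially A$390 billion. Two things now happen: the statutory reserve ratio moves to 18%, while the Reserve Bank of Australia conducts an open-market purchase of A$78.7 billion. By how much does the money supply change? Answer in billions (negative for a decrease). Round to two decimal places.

Before: m₁ = (1 + 0.25) / (0.155 + 0.117 + 0.25) ≈ 2.394636, MB₁ = 390, so M₁ = 2.394636 × 390 ≈ 933.908 billion.
After: m₂ = (1 + 0.25) / (0.18 + 0.117 + 0.25) ≈ 2.285192, MB₂ = 390 + 78.7 = 468.7, so M₂ = 2.285192 × 468.7 ≈ 1071.0695 billion.
ΔM = M₂ − M₁ = 1071.0695 − 933.908 = 137.1615 billion.

A$137.16 billion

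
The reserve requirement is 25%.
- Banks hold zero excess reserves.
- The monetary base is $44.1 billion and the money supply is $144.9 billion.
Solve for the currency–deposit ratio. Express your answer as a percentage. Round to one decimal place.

Using m = M/MB = 144.9/44.1 ≈ 3.285714. From m = (1 + c)/(c + rr + e), rearranging gives 1 + c = m·(c + rr + e), so c·(1 − m) = m·(rr + e) − 1.
Hence c = [m·(rr + e) − 1]/(1 − m) = [3.285714 × (0.25 + 0) − 1] / (1 − 3.285714) ≈ 0.078125.

7.8%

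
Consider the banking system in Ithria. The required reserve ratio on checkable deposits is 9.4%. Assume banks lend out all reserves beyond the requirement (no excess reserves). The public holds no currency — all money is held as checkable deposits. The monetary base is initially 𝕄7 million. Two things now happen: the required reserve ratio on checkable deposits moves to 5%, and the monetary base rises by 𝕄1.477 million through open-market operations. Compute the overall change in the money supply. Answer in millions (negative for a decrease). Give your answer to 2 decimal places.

Before: m₁ = 1 / (0.094) ≈ 10.6383, MB₁ = 7, so M₁ = 10.6383 × 7 = 74.4681 million.
After: m₂ = 1 / (0.05) = 20, MB₂ = 7 + 1.477 = 8.477, so M₂ = 20 × 8.477 = 169.54 million.
ΔM = M₂ − M₁ = 169.54 − 74.4681 = 95.0719 million.

𝕄95.07 million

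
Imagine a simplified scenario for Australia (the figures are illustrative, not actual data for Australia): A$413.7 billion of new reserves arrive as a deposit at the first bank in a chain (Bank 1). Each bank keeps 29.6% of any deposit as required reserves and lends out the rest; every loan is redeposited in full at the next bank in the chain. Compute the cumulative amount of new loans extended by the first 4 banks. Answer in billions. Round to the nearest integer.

Bank i lends (1 − rr)^i of the original deposit: Bank 1 lends 413.7·0.7040 = 291.2448, Bank 2 lends 413.7·0.7040² ≈ 205.0363, and so on.
Summing a geometric series: total = 413.7·[0.7040·(1 − 0.7040^4) / (1 − 0.7040)] ≈ 742.2460 billion.

A$742 billion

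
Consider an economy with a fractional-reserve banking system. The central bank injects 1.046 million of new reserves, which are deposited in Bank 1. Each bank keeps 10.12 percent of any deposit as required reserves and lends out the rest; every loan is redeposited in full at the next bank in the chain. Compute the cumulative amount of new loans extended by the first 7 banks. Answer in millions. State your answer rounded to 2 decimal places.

4.89 million

Bank i lends (1 − rr)^i of the original deposit: Bank 1 lends 1.046·0.8988 ≈ 0.9401, Bank 2 lends 1.046·0.8988² ≈ 0.8450, and so on.
Summing a geometric series: total = 1.046·[0.8988·(1 − 0.8988^7) / (1 − 0.8988)] ≈ 4.8879 million.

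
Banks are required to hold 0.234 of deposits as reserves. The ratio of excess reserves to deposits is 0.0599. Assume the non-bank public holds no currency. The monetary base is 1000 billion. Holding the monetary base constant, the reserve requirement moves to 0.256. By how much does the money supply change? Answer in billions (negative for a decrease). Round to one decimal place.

Initially m₁ = 1 / (0.234 + 0.0599) ≈ 3.40252, so M₁ = 3.40252 × 1000 = 3402.52 billion.
After the change m₂ = 1 / (0.256 + 0.0599) ≈ 3.16556, so M₂ = 3.16556 × 1000 = 3165.56 billion.
ΔM = M₂ − M₁ = 3165.56 − 3402.52 = -236.96 billion.

-237.0 billion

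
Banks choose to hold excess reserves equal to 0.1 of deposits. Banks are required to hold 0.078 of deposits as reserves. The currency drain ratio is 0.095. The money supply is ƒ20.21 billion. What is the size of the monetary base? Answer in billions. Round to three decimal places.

ƒ5.039 billion

The money multiplier is m = (1 + c) / (rr + e + c) = (1 + 0.095) / (0.078 + 0.1 + 0.095) ≈ 4.010989.
MB = M / m = 20.21 / 4.010989 ≈ 5.0387 billion.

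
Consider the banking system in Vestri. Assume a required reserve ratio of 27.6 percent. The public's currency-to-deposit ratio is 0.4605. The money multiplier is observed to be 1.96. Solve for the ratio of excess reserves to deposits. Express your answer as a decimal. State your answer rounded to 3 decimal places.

Using m = 1.96. Since m = (1 + c)/(c + rr + e), the denominator satisfies c + rr + e = (1 + c)/m = (1 + 0.4605) / 1.96 ≈ 0.745153.
With c = 0.4605 and rr = 0.276, the ratio of excess reserves to deposits is 0.745153 − 0.4605 − 0.276 = 0.008653.

0.009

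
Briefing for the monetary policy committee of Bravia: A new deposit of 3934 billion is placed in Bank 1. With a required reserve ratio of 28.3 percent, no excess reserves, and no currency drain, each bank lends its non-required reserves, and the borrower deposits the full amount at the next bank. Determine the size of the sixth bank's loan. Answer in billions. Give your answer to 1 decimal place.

534.5 billion

Each bank lends a fraction (1 − rr) = 0.7170 of the deposit it receives, so Bank 6 receives 3934·0.7170^5 and lends 3934·0.7170^6 ≈ 534.5019 billion.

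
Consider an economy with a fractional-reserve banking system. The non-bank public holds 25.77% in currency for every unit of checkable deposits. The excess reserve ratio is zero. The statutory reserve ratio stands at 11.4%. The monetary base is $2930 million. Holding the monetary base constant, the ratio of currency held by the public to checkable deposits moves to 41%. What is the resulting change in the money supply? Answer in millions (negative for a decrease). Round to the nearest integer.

Initially m₁ = (1 + 0.2577) / (0.114 + 0.2577) ≈ 3.38364, so M₁ = 3.38364 × 2930 = 9914.0652 million.
After the change m₂ = (1 + 0.41) / (0.114 + 0.41) ≈ 2.69084, so M₂ = 2.69084 × 2930 = 7884.1612 million.
ΔM = M₂ − M₁ = 7884.1612 − 9914.0652 = -2029.904 million.

-2030 million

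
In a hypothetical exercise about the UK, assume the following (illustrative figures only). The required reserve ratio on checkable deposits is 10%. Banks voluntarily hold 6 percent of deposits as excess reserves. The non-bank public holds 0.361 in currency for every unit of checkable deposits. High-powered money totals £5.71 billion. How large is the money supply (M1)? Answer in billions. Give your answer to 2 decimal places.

£14.92 billion

The money multiplier is m = (1 + c) / (rr + e + c) = (1 + 0.361) / (0.1 + 0.06 + 0.361) ≈ 2.6123.
So M = m × MB = 2.6123 × 5.71 ≈ 14.9162 billion.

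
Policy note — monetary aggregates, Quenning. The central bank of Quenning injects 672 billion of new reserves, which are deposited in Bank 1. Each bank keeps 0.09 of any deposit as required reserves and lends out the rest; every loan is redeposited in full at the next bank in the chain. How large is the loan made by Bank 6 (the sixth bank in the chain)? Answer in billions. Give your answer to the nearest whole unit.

382 billion

Each bank lends a fraction (1 − rr) = 0.9100 of the deposit it receives, so Bank 6 receives 672·0.9100^5 and lends 672·0.9100^6 ≈ 381.6081 billion.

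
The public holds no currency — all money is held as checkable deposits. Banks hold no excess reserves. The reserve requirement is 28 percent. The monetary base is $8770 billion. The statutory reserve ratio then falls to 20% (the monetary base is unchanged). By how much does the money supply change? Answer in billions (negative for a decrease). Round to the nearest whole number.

Initially m₁ = 1 / (0.28) ≈ 3.57143, so M₁ = 3.57143 × 8770 = 31321.4411 billion.
After the change m₂ = 1 / (0.2) = 5, so M₂ = 5 × 8770 = 43850 billion.
ΔM = M₂ − M₁ = 43850 − 31321.4411 = 12528.5589 billion.

$12529 billion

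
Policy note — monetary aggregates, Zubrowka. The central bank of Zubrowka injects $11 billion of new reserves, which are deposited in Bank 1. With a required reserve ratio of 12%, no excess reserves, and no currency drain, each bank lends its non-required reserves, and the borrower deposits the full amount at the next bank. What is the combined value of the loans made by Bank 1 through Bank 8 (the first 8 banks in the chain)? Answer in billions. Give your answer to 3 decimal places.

Bank i lends (1 − rr)^i of the original deposit: Bank 1 lends 11·0.8800 = 9.6800, Bank 2 lends 11·0.8800² = 8.5184, and so on.
Summing a geometric series: total = 11·[0.8800·(1 − 0.8800^8) / (1 − 0.8800)] ≈ 51.6561 billion.

$51.656 billion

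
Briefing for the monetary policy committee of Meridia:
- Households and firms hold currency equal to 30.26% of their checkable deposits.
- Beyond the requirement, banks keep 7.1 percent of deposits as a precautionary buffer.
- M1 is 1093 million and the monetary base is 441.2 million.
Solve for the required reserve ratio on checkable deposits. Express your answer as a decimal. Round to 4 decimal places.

Using m = M/MB = 1093/441.2 ≈ 2.477335. Since m = (1 + c)/(c + rr + e), the denominator satisfies c + rr + e = (1 + c)/m = (1 + 0.3026) / 2.477335 ≈ 0.525807.
With c = 0.3026 and e = 0.071, the required reserve ratio on checkable deposits is 0.525807 − 0.3026 − 0.071 = 0.152207.

0.1522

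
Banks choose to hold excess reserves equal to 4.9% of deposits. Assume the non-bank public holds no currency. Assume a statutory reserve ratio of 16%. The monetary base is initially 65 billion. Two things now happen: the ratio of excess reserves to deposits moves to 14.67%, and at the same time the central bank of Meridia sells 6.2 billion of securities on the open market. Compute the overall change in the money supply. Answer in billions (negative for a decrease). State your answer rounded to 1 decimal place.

Before: m₁ = 1 / (0.16 + 0.049) ≈ 4.7847, MB₁ = 65, so M₁ = 4.7847 × 65 = 311.0055 billion.
After: m₂ = 1 / (0.16 + 0.1467) ≈ 3.2605, MB₂ = 65 − 6.2 = 58.8, so M₂ = 3.2605 × 58.8 = 191.7174 billion.
ΔM = M₂ − M₁ = 191.7174 − 311.0055 = -119.2881 billion.

-119.3 billion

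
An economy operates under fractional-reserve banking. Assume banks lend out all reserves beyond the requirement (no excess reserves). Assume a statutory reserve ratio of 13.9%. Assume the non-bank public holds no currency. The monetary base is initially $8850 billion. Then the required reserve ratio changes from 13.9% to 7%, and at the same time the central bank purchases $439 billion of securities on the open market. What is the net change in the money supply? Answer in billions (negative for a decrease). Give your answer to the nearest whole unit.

Before: m₁ = 1 / (0.139) ≈ 7.19424, MB₁ = 8850, so M₁ = 7.19424 × 8850 = 63669.024 billion.
After: m₂ = 1 / (0.07) ≈ 14.28571, MB₂ = 8850 + 439 = 9289, so M₂ = 14.28571 × 9289 ≈ 132699.9602 billion.
ΔM = M₂ − M₁ = 132699.9602 − 63669.024 = 69030.9362 billion.

$69031 billion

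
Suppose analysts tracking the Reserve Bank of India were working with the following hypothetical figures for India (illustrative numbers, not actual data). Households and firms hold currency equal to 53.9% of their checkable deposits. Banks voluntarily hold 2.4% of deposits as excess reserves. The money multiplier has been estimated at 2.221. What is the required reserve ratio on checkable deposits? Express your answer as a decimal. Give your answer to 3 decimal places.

Using m = 2.221. Since m = (1 + c)/(c + rr + e), the denominator satisfies c + rr + e = (1 + c)/m = (1 + 0.539) / 2.221 ≈ 0.692931.
With c = 0.539 and e = 0.024, the required reserve ratio on checkable deposits is 0.692931 − 0.539 − 0.024 = 0.129931.

0.130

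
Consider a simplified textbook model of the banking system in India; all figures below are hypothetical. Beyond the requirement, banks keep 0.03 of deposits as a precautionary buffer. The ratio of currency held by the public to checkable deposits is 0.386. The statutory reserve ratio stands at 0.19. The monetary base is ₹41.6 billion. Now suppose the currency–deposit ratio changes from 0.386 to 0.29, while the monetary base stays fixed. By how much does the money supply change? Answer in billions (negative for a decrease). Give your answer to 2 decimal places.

Initially m₁ = (1 + 0.386) / (0.19 + 0.03 + 0.386) ≈ 2.28713, so M₁ = 2.28713 × 41.6 ≈ 95.1446 billion.
After the change m₂ = (1 + 0.29) / (0.19 + 0.03 + 0.29) ≈ 2.52941, so M₂ = 2.52941 × 41.6 ≈ 105.2235 billion.
ΔM = M₂ − M₁ = 105.2235 − 95.1446 = 10.0789 billion.

₹10.08 billion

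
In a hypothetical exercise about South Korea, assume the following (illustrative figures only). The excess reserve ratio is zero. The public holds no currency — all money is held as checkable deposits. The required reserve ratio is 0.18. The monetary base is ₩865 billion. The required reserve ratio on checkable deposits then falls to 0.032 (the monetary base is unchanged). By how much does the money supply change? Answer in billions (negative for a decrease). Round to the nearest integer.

₩22226 billion

Initially m₁ = 1 / (0.18) ≈ 5.5556, so M₁ = 5.5556 × 865 = 4805.594 billion.
After the change m₂ = 1 / (0.032) = 31.25, so M₂ = 31.25 × 865 = 27031.25 billion.
ΔM = M₂ − M₁ = 27031.25 − 4805.594 = 22225.656 billion.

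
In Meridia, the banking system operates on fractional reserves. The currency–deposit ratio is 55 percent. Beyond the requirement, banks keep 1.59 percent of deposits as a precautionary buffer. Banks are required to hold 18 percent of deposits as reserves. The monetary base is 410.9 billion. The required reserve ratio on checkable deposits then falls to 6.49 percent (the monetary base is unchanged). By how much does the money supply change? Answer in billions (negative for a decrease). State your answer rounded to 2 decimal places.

155.80 billion

Initially m₁ = (1 + 0.55) / (0.18 + 0.0159 + 0.55) ≈ 2.078027, so M₁ = 2.078027 × 410.9 ≈ 853.8613 billion.
After the change m₂ = (1 + 0.55) / (0.0649 + 0.0159 + 0.55) ≈ 2.457197, so M₂ = 2.457197 × 410.9 ≈ 1009.6622 billion.
ΔM = M₂ − M₁ = 1009.6622 − 853.8613 = 155.8009 billion.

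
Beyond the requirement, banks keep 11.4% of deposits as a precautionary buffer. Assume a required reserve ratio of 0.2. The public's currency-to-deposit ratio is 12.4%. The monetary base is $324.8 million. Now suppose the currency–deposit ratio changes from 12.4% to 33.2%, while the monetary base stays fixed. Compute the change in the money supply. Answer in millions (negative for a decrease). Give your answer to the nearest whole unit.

Initially m₁ = (1 + 0.124) / (0.2 + 0.114 + 0.124) ≈ 2.5662, so M₁ = 2.5662 × 324.8 ≈ 833.5018 million.
After the change m₂ = (1 + 0.332) / (0.2 + 0.114 + 0.332) ≈ 2.0619, so M₂ = 2.0619 × 324.8 ≈ 669.7051 million.
ΔM = M₂ − M₁ = 669.7051 − 833.5018 = -163.7967 million.

-164 million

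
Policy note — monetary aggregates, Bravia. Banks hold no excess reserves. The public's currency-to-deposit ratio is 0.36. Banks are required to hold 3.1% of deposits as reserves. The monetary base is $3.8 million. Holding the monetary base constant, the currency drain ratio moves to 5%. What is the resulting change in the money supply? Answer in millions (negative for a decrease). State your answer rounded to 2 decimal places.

Initially m₁ = (1 + 0.36) / (0.031 + 0.36) ≈ 3.4783, so M₁ = 3.4783 × 3.8 ≈ 13.2175 million.
After the change m₂ = (1 + 0.05) / (0.031 + 0.05) ≈ 12.9630, so M₂ = 12.9630 × 3.8 = 49.2594 million.
ΔM = M₂ − M₁ = 49.2594 − 13.2175 = 36.0419 million.

$36.04 million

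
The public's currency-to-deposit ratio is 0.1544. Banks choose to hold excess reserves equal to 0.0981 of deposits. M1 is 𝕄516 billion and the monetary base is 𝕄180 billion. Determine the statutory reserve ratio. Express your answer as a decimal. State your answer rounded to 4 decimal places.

Using m = M/MB = 516/180 ≈ 2.866667. Since m = (1 + c)/(c + rr + e), the denominator satisfies c + rr + e = (1 + c)/m = (1 + 0.1544) / 2.866667 ≈ 0.402698.
With c = 0.1544 and e = 0.0981, the statutory reserve ratio is 0.402698 − 0.1544 − 0.0981 = 0.150198.

0.1502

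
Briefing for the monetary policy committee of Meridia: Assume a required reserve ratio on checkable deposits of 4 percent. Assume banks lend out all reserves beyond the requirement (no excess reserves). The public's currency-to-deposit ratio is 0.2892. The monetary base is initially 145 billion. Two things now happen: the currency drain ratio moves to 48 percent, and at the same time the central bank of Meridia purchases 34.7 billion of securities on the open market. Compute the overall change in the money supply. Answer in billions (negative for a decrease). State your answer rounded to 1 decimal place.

Before: m₁ = (1 + 0.2892) / (0.04 + 0.2892) ≈ 3.91616, MB₁ = 145, so M₁ = 3.91616 × 145 = 567.8432 billion.
After: m₂ = (1 + 0.48) / (0.04 + 0.48) ≈ 2.84615, MB₂ = 145 + 34.7 = 179.7, so M₂ = 2.84615 × 179.7 ≈ 511.4532 billion.
ΔM = M₂ − M₁ = 511.4532 − 567.8432 = -56.39 billion.

-56.4 billion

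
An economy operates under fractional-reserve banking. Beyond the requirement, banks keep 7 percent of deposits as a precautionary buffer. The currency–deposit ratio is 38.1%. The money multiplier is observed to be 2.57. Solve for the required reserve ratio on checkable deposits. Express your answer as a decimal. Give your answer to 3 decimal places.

Using m = 2.57. Since m = (1 + c)/(c + rr + e), the denominator satisfies c + rr + e = (1 + c)/m = (1 + 0.381) / 2.57 ≈ 0.537354.
With c = 0.381 and e = 0.07, the required reserve ratio on checkable deposits is 0.537354 − 0.381 − 0.07 = 0.086354.

0.086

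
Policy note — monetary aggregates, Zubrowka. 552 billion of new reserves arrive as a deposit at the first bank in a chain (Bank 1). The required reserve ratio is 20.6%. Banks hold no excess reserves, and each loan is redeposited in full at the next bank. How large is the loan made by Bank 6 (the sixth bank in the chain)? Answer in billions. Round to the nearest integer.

138 billion

Each bank lends a fraction (1 − rr) = 0.7940 of the deposit it receives, so Bank 6 receives 552·0.7940^5 and lends 552·0.7940^6 ≈ 138.3127 billion.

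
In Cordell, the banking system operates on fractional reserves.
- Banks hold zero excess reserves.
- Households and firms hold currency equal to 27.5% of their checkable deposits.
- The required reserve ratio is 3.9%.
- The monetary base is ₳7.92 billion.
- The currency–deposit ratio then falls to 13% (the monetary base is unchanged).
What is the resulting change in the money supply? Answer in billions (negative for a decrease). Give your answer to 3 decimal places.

Initially m₁ = (1 + 0.275) / (0.039 + 0.275) ≈ 4.06051, so M₁ = 4.06051 × 7.92 ≈ 32.1592 billion.
After the change m₂ = (1 + 0.13) / (0.039 + 0.13) ≈ 6.68639, so M₂ = 6.68639 × 7.92 ≈ 52.9562 billion.
ΔM = M₂ − M₁ = 52.9562 − 32.1592 = 20.797 billion.

₳20.797 billion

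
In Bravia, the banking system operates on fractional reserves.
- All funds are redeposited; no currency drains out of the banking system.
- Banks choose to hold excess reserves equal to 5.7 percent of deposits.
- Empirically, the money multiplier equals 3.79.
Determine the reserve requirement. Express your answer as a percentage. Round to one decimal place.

20.7%

Using m = 3.79. Since m = (1 + c)/(c + rr + e), the denominator satisfies c + rr + e = (1 + c)/m = (1 + 0) / 3.79 ≈ 0.263852.
With c = 0 and e = 0.057, the reserve requirement is 0.263852 − 0 − 0.057 = 0.206852.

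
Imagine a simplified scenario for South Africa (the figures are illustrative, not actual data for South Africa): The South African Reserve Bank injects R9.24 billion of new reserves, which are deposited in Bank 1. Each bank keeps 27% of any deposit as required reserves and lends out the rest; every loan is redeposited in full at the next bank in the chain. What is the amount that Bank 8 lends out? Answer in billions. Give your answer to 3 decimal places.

Each bank lends a fraction (1 − rr) = 0.7300 of the deposit it receives, so Bank 8 receives 9.24·0.7300^7 and lends 9.24·0.7300^8 ≈ 0.7452 billion.

R0.745 billion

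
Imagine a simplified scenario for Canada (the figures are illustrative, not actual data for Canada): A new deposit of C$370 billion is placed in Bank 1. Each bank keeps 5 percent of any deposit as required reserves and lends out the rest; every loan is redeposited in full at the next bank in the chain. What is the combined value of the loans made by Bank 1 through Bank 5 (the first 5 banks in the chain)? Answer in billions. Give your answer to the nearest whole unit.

Bank i lends (1 − rr)^i of the original deposit: Bank 1 lends 370·0.9500 = 351.5000, Bank 2 lends 370·0.9500² = 333.9250, and so on.
Summing a geometric series: total = 370·[0.9500·(1 − 0.9500^5) / (1 − 0.9500)] ≈ 1590.3200 billion.

C$1590 billion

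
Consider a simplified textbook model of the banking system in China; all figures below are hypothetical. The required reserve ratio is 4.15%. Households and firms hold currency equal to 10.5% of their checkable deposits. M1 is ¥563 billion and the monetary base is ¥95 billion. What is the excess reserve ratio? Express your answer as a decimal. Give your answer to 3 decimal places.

Using m = M/MB = 563/95 ≈ 5.926316. Since m = (1 + c)/(c + rr + e), the denominator satisfies c + rr + e = (1 + c)/m = (1 + 0.105) / 5.926316 ≈ 0.186456.
With c = 0.105 and rr = 0.0415, the excess reserve ratio is 0.186456 − 0.105 − 0.0415 = 0.039956.

0.040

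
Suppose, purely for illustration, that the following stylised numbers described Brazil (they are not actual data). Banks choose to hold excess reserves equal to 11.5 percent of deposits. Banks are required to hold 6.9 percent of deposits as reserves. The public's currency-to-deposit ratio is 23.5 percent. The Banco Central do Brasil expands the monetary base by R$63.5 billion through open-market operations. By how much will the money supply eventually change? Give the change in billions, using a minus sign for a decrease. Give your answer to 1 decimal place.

The money multiplier is m = (1 + c) / (rr + e + c) = (1 + 0.235) / (0.069 + 0.115 + 0.235) ≈ 2.9475.
The purchase adds 63.5 billion of base, so ΔM = m × ΔMB = 2.9475 × (+63.5) ≈ 187.1662 billion.

R$187.2 billion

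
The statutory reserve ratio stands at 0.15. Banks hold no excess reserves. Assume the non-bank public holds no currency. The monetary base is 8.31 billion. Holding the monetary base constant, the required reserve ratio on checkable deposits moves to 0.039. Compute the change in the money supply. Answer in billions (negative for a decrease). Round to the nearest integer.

Initially m₁ = 1 / (0.15) ≈ 6.6667, so M₁ = 6.6667 × 8.31 ≈ 55.4003 billion.
After the change m₂ = 1 / (0.039) ≈ 25.6410, so M₂ = 25.6410 × 8.31 ≈ 213.0767 billion.
ΔM = M₂ − M₁ = 213.0767 − 55.4003 = 157.6764 billion.

158 billion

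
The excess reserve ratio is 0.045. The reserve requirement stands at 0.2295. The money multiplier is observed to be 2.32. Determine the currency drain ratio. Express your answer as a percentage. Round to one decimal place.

27.5%

Using m = 2.32. From m = (1 + c)/(c + rr + e), rearranging gives 1 + c = m·(c + rr + e), so c·(1 − m) = m·(rr + e) − 1.
Hence c = [m·(rr + e) − 1]/(1 − m) = [2.32 × (0.2295 + 0.045) − 1] / (1 − 2.32) ≈ 0.275121.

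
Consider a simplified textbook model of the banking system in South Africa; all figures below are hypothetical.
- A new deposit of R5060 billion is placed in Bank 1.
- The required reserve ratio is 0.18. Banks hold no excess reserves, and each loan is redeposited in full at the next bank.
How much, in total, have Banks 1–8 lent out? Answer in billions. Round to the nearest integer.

R18339 billion

Bank i lends (1 − rr)^i of the original deposit: Bank 1 lends 5060·0.8200 = 4149.2000, Bank 2 lends 5060·0.8200² = 3402.3440, and so on.
Summing a geometric series: total = 5060·[0.8200·(1 − 0.8200^8) / (1 − 0.8200)] ≈ 18339.1393 billion.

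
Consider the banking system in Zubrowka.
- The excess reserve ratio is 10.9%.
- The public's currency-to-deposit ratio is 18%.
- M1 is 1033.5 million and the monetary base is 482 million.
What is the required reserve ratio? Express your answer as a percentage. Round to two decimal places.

Using m = M/MB = 1033.5/482 ≈ 2.144191. Since m = (1 + c)/(c + rr + e), the denominator satisfies c + rr + e = (1 + c)/m = (1 + 0.18) / 2.144191 ≈ 0.550324.
With c = 0.18 and e = 0.109, the required reserve ratio is 0.550324 − 0.18 − 0.109 = 0.261324.

26.13%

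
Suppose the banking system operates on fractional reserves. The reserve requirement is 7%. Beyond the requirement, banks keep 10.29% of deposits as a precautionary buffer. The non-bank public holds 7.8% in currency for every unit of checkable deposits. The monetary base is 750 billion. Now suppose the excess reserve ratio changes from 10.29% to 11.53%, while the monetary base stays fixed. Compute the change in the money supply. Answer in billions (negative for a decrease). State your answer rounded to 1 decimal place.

Initially m₁ = (1 + 0.078) / (0.07 + 0.1029 + 0.078) ≈ 4.29653, so M₁ = 4.29653 × 750 = 3222.3975 billion.
After the change m₂ = (1 + 0.078) / (0.07 + 0.1153 + 0.078) ≈ 4.09419, so M₂ = 4.09419 × 750 = 3070.6425 billion.
ΔM = M₂ − M₁ = 3070.6425 − 3222.3975 = -151.755 billion.

-151.8 billion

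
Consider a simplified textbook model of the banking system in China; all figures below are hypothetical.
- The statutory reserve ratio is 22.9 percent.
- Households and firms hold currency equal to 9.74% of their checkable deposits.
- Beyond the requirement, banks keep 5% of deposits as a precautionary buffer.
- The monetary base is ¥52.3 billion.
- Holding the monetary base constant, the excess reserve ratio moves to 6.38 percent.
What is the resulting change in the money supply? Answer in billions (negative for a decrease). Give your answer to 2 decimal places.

-5.39 billion

Initially m₁ = (1 + 0.0974) / (0.229 + 0.05 + 0.0974) ≈ 2.91552, so M₁ = 2.91552 × 52.3 ≈ 152.4817 billion.
After the change m₂ = (1 + 0.0974) / (0.229 + 0.0638 + 0.0974) ≈ 2.81240, so M₂ = 2.81240 × 52.3 ≈ 147.0885 billion.
ΔM = M₂ − M₁ = 147.0885 − 152.4817 = -5.3932 billion.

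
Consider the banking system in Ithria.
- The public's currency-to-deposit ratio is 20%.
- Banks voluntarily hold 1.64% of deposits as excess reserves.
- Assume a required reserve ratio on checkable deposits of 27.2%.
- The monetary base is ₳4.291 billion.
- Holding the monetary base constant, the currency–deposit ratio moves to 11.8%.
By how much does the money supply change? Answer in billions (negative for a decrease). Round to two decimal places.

Initially m₁ = (1 + 0.2) / (0.272 + 0.0164 + 0.2) ≈ 2.4570, so M₁ = 2.4570 × 4.291 ≈ 10.543 billion.
After the change m₂ = (1 + 0.118) / (0.272 + 0.0164 + 0.118) ≈ 2.7510, so M₂ = 2.7510 × 4.291 ≈ 11.8045 billion.
ΔM = M₂ − M₁ = 11.8045 − 10.543 = 1.2615 billion.

₳1.26 billion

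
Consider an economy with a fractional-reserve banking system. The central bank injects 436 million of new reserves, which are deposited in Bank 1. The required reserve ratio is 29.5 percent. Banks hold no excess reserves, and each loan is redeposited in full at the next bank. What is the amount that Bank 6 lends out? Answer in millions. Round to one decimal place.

53.5 million

Each bank lends a fraction (1 − rr) = 0.7050 of the deposit it receives, so Bank 6 receives 436·0.7050^5 and lends 436·0.7050^6 ≈ 53.5330 million.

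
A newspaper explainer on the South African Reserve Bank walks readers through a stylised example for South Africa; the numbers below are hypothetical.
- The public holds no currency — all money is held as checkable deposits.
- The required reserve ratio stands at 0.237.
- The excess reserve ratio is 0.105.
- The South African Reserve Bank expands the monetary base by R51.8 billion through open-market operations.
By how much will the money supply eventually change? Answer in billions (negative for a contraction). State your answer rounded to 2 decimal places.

The money multiplier is m = 1 / (rr + e) = 1 / (0.237 + 0.105) ≈ 2.92398.
The purchase adds 51.8 billion of base, so ΔM = m × ΔMB = 2.92398 × (+51.8) ≈ 151.4622 billion.

R151.46 billion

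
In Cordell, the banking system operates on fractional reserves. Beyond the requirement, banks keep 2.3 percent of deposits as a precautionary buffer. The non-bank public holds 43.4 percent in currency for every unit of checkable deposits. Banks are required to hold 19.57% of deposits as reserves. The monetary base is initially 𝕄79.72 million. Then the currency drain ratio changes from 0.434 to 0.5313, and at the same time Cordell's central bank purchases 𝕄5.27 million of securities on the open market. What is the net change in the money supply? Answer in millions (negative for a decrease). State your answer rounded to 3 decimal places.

Before: m₁ = (1 + 0.434) / (0.1957 + 0.023 + 0.434) ≈ 2.197028, MB₁ = 79.72, so M₁ = 2.197028 × 79.72 ≈ 175.1471 million.
After: m₂ = (1 + 0.5313) / (0.1957 + 0.023 + 0.5313) ≈ 2.041733, MB₂ = 79.72 + 5.27 = 84.99, so M₂ = 2.041733 × 84.99 ≈ 173.5269 million.
ΔM = M₂ − M₁ = 173.5269 − 175.1471 = -1.6202 million.

-1.620 million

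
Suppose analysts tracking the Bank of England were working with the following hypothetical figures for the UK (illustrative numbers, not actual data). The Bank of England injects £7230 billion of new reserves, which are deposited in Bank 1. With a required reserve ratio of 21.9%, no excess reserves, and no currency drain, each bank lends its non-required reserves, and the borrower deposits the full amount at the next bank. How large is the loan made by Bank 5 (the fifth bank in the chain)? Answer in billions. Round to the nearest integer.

£2101 billion

Each bank lends a fraction (1 − rr) = 0.7810 of the deposit it receives, so Bank 5 receives 7230·0.7810^4 and lends 7230·0.7810^5 ≈ 2100.8424 billion.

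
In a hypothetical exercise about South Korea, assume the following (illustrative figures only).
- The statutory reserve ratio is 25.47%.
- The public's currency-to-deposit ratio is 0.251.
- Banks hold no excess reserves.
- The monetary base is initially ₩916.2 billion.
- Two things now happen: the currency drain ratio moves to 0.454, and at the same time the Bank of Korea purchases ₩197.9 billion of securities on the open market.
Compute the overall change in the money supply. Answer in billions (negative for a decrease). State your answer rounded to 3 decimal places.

Before: m₁ = (1 + 0.251) / (0.2547 + 0.251) ≈ 2.4737987, MB₁ = 916.2, so M₁ = 2.4737987 × 916.2 ≈ 2266.4944 billion.
After: m₂ = (1 + 0.454) / (0.2547 + 0.454) ≈ 2.0516439, MB₂ = 916.2 + 197.9 = 1114.1, so M₂ = 2.0516439 × 1114.1 ≈ 2285.7365 billion.
ΔM = M₂ − M₁ = 2285.7365 − 2266.4944 = 19.2421 billion.

₩19.242 billion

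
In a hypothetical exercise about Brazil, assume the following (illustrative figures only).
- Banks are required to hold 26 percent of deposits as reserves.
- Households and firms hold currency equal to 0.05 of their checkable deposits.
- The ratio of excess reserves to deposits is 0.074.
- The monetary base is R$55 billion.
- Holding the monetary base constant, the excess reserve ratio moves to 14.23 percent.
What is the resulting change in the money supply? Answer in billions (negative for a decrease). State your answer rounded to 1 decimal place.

Initially m₁ = (1 + 0.05) / (0.26 + 0.074 + 0.05) ≈ 2.7344, so M₁ = 2.7344 × 55 = 150.392 billion.
After the change m₂ = (1 + 0.05) / (0.26 + 0.1423 + 0.05) ≈ 2.3215, so M₂ = 2.3215 × 55 = 127.6825 billion.
ΔM = M₂ − M₁ = 127.6825 − 150.392 = -22.7095 billion.

-22.7 billion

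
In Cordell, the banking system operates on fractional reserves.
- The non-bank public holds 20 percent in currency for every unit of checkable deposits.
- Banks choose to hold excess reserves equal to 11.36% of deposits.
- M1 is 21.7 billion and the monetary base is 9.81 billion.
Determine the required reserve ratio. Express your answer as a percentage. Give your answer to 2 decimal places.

22.89%

Using m = M/MB = 21.7/9.81 ≈ 2.212029. Since m = (1 + c)/(c + rr + e), the denominator satisfies c + rr + e = (1 + c)/m = (1 + 0.2) / 2.212029 ≈ 0.542488.
With c = 0.2 and e = 0.1136, the required reserve ratio is 0.542488 − 0.2 − 0.1136 = 0.228888.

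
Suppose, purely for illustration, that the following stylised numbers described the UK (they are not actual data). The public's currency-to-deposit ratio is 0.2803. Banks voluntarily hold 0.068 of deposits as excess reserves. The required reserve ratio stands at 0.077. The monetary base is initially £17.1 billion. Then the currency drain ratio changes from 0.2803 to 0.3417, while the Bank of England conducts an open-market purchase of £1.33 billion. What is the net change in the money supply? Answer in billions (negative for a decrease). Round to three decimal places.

Before: m₁ = (1 + 0.2803) / (0.077 + 0.068 + 0.2803) ≈ 3.010346, MB₁ = 17.1, so M₁ = 3.010346 × 17.1 ≈ 51.4769 billion.
After: m₂ = (1 + 0.3417) / (0.077 + 0.068 + 0.3417) ≈ 2.756729, MB₂ = 17.1 + 1.33 = 18.43, so M₂ = 2.756729 × 18.43 ≈ 50.8065 billion.
ΔM = M₂ − M₁ = 50.8065 − 51.4769 = -0.6704 billion.

-0.670 billion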